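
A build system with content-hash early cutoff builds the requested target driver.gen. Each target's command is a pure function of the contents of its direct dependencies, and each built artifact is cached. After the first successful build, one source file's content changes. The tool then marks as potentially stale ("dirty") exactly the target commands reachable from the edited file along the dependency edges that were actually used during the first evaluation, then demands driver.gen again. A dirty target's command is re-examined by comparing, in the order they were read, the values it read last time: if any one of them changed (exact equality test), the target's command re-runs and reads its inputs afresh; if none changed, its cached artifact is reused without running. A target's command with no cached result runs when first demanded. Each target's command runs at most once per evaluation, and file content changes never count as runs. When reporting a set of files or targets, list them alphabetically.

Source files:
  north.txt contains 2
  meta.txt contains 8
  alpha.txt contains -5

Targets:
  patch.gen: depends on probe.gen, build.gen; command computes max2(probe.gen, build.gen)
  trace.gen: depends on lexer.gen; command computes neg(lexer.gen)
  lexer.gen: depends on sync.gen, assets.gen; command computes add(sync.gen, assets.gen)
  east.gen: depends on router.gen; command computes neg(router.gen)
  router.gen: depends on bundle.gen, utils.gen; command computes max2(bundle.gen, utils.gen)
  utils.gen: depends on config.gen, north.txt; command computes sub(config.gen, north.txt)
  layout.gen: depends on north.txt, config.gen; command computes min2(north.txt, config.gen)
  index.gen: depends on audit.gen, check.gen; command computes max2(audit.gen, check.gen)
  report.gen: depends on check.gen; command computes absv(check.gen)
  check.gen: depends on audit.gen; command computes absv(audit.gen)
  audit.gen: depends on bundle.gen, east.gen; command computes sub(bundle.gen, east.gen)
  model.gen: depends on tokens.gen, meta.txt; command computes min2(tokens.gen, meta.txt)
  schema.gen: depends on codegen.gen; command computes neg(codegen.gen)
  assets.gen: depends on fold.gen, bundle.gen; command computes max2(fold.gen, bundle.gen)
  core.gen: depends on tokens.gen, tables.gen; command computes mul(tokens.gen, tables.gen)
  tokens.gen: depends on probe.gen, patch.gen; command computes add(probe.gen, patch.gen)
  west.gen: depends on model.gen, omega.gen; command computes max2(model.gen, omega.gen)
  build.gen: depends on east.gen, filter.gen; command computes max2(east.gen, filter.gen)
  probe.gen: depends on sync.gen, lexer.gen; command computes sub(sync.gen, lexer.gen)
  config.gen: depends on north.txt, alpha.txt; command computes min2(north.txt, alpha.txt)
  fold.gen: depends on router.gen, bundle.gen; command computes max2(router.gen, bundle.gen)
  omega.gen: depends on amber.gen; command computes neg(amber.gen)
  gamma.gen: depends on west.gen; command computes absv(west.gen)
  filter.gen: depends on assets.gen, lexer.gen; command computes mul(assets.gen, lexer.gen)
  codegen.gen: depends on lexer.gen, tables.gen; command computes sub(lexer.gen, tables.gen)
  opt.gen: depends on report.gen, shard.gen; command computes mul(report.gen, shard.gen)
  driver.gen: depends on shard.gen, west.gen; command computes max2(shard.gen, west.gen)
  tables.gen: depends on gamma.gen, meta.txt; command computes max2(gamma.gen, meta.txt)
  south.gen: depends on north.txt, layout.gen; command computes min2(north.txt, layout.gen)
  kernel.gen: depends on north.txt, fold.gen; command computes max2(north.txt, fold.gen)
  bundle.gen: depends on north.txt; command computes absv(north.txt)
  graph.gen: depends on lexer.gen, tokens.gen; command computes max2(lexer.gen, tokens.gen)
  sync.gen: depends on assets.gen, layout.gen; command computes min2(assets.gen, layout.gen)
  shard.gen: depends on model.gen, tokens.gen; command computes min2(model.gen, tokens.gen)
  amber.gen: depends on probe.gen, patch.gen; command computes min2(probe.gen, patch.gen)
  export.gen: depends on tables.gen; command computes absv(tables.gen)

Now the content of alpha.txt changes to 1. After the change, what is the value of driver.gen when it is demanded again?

First evaluation (everything demanded from the output):
  bundle.gen = absv(2) = 2
  config.gen = min2(2, -5) = -5
  layout.gen = min2(2, -5) = -5
  utils.gen = sub(-5, 2) = -7
  router.gen = max2(2, -7) = 2
  east.gen = neg(2) = -2
  fold.gen = max2(2, 2) = 2
  assets.gen = max2(2, 2) = 2
  sync.gen = min2(2, -5) = -5
  lexer.gen = add(-5, 2) = -3
  filter.gen = mul(2, -3) = -6
  build.gen = max2(-2, -6) = -2
  probe.gen = sub(-5, -3) = -2
  patch.gen = max2(-2, -2) = -2
  amber.gen = min2(-2, -2) = -2
  omega.gen = neg(-2) = 2
  tokens.gen = add(-2, -2) = -4
  model.gen = min2(-4, 8) = -4
  shard.gen = min2(-4, -4) = -4
  west.gen = max2(-4, 2) = 2
  driver.gen = max2(-4, 2) = 2

Propagation after the edit:
  config.gen: runs — alpha.txt -5->1; result 1.
  layout.gen: runs — config.gen -5->1; result 1.
  utils.gen: runs — config.gen -5->1; result -1.
  router.gen: runs — utils.gen -7->-1; result 2 (same value as before).
  east.gen: checked — values it read are unchanged (router.gen unchanged); reused cached -2 without running.
  fold.gen: checked — values it read are unchanged (router.gen unchanged, bundle.gen unchanged); reused cached 2 without running.
  assets.gen: checked — values it read are unchanged (fold.gen unchanged, bundle.gen unchanged); reused cached 2 without running.
  sync.gen: runs — layout.gen -5->1; result 1.
  lexer.gen: runs — sync.gen -5->1; result 3.
  filter.gen: runs — lexer.gen -3->3; result 6.
  build.gen: runs — filter.gen -6->6; result 6.
  probe.gen: runs — sync.gen -5->1; lexer.gen -3->3; result -2 (same value as before).
  patch.gen: runs — build.gen -2->6; result 6.
  amber.gen: runs — patch.gen -2->6; result -2 (same value as before).
  omega.gen: checked — values it read are unchanged (amber.gen unchanged); reused cached 2 without running.
  tokens.gen: runs — patch.gen -2->6; result 4.
  model.gen: runs — tokens.gen -4->4; result 4.
  shard.gen: runs — model.gen -4->4; tokens.gen -4->4; result 4.
  west.gen: runs — model.gen -4->4; result 4.
  driver.gen: runs — shard.gen -4->4; west.gen 2->4; result 4.

Key observation: the cutoff stops propagation at east.gen — its inputs' values are unchanged, so it reuses its cache.

New value of driver.gen: 4.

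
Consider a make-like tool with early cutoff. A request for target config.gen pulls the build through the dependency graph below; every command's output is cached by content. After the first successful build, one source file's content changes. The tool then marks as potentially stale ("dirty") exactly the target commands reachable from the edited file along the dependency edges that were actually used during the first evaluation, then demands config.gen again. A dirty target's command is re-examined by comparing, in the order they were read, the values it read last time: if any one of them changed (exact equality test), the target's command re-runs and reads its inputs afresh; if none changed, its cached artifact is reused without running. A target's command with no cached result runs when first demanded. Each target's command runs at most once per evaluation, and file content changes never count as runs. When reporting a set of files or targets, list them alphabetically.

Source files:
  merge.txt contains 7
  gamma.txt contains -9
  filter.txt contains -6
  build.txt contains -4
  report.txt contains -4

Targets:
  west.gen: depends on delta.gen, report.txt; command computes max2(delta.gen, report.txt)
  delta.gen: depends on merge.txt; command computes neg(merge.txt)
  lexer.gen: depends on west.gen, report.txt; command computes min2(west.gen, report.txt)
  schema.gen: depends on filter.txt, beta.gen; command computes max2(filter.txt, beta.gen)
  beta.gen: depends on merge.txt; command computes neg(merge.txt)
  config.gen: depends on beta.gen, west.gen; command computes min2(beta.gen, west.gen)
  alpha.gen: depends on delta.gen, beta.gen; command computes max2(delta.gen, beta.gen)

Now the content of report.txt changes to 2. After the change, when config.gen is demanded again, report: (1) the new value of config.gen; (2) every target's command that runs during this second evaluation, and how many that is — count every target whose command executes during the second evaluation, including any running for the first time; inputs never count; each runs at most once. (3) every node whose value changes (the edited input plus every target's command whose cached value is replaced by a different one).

First demand of the output computes:
  beta.gen = neg(7) = -7
  delta.gen = neg(7) = -7
  west.gen = max2(-7, -4) = -4
  config.gen = min2(-7, -4) = -7

After the edit, cleaning proceeds:
  west.gen: a read changed (report.txt -4->2) — executes, giving 2.
  config.gen: a read changed (west.gen -4->2) — executes, giving -7 — identical to its old value.

Demanding config.gen again yields -7.
2 target commands run: config.gen, west.gen.
The nodes whose values change: report.txt, west.gen.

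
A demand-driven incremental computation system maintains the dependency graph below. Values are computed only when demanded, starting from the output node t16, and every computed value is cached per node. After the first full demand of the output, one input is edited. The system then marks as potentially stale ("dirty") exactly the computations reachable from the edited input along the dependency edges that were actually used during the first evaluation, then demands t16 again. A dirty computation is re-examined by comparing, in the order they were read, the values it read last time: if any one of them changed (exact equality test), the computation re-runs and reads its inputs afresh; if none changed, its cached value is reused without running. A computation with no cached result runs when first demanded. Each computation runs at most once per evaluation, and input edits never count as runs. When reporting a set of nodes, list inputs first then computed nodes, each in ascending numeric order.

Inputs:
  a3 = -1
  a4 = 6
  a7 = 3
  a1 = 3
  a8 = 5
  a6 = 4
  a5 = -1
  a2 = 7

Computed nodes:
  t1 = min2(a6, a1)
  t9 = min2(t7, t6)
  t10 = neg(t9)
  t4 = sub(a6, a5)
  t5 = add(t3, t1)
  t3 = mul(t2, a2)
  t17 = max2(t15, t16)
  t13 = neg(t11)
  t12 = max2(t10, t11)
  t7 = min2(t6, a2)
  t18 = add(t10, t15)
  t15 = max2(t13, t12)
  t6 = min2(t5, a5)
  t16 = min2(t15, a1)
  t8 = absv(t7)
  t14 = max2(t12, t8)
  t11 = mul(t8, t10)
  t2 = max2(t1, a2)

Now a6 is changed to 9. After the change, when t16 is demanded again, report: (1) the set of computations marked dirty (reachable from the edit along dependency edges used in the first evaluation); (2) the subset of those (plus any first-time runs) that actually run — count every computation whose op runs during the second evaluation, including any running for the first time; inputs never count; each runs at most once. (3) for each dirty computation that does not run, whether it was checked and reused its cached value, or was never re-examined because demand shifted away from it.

First evaluation (everything demanded from the output):
  t1 = min2(4, 3) = 3
  t2 = max2(3, 7) = 7
  t3 = mul(7, 7) = 49
  t5 = add(49, 3) = 52
  t6 = min2(52, -1) = -1
  t7 = min2(-1, 7) = -1
  t8 = absv(-1) = 1
  t9 = min2(-1, -1) = -1
  t10 = neg(-1) = 1
  t11 = mul(1, 1) = 1
  t12 = max2(1, 1) = 1
  t13 = neg(1) = -1
  t15 = max2(-1, 1) = 1
  t16 = min2(1, 3) = 1

Propagation after the edit:
  t1: runs — a6 4->9; result 3 (same value as before).
  t2: checked — values it read are unchanged (t1 unchanged, a2 unchanged); reused cached 7 without running.
  t3: checked — values it read are unchanged (t2 unchanged, a2 unchanged); reused cached 49 without running.
  t5: checked — values it read are unchanged (t3 unchanged, t1 unchanged); reused cached 52 without running.
  t6: checked — values it read are unchanged (t5 unchanged, a5 unchanged); reused cached -1 without running.
  t7: checked — values it read are unchanged (t6 unchanged, a2 unchanged); reused cached -1 without running.
  t8: checked — values it read are unchanged (t7 unchanged); reused cached 1 without running.
  t9: checked — values it read are unchanged (t7 unchanged, t6 unchanged); reused cached -1 without running.
  t10: checked — values it read are unchanged (t9 unchanged); reused cached 1 without running.
  t11: checked — values it read are unchanged (t8 unchanged, t10 unchanged); reused cached 1 without running.
  t12: checked — values it read are unchanged (t10 unchanged, t11 unchanged); reused cached 1 without running.
  t13: checked — values it read are unchanged (t11 unchanged); reused cached -1 without running.
  t15: checked — values it read are unchanged (t13 unchanged, t12 unchanged); reused cached 1 without running.
  t16: checked — values it read are unchanged (t15 unchanged, a1 unchanged); reused cached 1 without running.

Key observation: the change is absorbed at t1 — it re-runs but produces the same value, and the output's value is unchanged.

Marked dirty: t1, t2, t3, t5, t6, t7, t8, t9, t10, t11, t12, t13, t15, t16.
Computations that run: t1 — 1 in total.
Checked but reused from cache: t2, t3, t5, t6, t7, t8, t9, t10, t11, t12, t13, t15, t16.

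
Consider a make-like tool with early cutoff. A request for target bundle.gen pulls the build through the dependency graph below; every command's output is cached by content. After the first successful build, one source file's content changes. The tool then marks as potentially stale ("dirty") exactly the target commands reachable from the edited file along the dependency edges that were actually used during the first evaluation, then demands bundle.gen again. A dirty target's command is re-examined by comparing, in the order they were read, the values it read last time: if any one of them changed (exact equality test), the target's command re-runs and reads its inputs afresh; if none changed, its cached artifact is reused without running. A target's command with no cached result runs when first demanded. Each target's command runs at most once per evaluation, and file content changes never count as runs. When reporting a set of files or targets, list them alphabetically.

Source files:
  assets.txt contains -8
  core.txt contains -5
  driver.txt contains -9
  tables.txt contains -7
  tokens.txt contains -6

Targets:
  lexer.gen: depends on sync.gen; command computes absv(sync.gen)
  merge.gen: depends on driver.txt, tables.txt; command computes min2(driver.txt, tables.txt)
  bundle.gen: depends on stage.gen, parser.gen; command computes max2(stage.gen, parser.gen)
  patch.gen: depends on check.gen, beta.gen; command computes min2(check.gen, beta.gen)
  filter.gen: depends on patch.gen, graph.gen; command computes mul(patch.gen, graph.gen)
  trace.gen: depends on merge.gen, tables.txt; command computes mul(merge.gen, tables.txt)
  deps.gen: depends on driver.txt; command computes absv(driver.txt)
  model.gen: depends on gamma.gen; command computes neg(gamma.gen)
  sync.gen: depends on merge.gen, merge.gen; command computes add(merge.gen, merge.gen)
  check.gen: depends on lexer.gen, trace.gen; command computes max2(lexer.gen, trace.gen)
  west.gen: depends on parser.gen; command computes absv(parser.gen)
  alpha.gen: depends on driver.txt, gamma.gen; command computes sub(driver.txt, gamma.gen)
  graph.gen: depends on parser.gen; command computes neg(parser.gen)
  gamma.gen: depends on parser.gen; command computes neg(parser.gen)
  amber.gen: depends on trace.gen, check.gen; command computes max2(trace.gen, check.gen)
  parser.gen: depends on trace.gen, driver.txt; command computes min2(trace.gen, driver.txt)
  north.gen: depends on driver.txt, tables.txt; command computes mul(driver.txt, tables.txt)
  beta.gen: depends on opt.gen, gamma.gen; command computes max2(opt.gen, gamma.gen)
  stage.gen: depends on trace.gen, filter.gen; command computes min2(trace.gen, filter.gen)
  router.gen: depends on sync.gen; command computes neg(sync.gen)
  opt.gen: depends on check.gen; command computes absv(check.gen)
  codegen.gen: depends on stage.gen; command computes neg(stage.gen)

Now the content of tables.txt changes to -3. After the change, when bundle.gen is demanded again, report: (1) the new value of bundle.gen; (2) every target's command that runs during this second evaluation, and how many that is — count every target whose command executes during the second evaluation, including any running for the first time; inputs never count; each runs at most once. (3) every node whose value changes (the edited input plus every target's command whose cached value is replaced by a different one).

Demanding bundle.gen again yields 27.
10 target commands run: beta.gen, bundle.gen, check.gen, filter.gen, merge.gen, opt.gen, parser.gen, patch.gen, stage.gen, trace.gen.
The nodes whose values change: beta.gen, bundle.gen, check.gen, filter.gen, opt.gen, patch.gen, stage.gen, tables.txt, trace.gen.
Note where the cutoff bites: sync.gen is checked, finds nothing changed, and keeps its cache.

First demand of the output computes:
  merge.gen = min2(-9, -7) = -9
  sync.gen = add(-9, -9) = -18
  lexer.gen = absv(-18) = 18
  trace.gen = mul(-9, -7) = 63
  check.gen = max2(18, 63) = 63
  opt.gen = absv(63) = 63
  parser.gen = min2(63, -9) = -9
  gamma.gen = neg(-9) = 9
  beta.gen = max2(63, 9) = 63
  graph.gen = neg(-9) = 9
  patch.gen = min2(63, 63) = 63
  filter.gen = mul(63, 9) = 567
  stage.gen = min2(63, 567) = 63
  bundle.gen = max2(63, -9) = 63

After the edit, cleaning proceeds:
  merge.gen: a read changed (tables.txt -7->-3) — executes, giving -9 — identical to its old value.
  sync.gen: dirty, but its reads are unchanged (merge.gen unchanged, merge.gen unchanged); cached -18 stands.
  lexer.gen: dirty, but its reads are unchanged (sync.gen unchanged); cached 18 stands.
  trace.gen: a read changed (tables.txt -7->-3) — executes, giving 27.
  check.gen: a read changed (trace.gen 63->27) — executes, giving 27.
  opt.gen: a read changed (check.gen 63->27) — executes, giving 27.
  parser.gen: a read changed (trace.gen 63->27) — executes, giving -9 — identical to its old value.
  gamma.gen: dirty, but its reads are unchanged (parser.gen unchanged); cached 9 stands.
  beta.gen: a read changed (opt.gen 63->27) — executes, giving 27.
  graph.gen: dirty, but its reads are unchanged (parser.gen unchanged); cached 9 stands.
  patch.gen: a read changed (check.gen 63->27; beta.gen 63->27) — executes, giving 27.
  filter.gen: a read changed (patch.gen 63->27) — executes, giving 243.
  stage.gen: a read changed (trace.gen 63->27; filter.gen 567->243) — executes, giving 27.
  bundle.gen: a read changed (stage.gen 63->27) — executes, giving 27.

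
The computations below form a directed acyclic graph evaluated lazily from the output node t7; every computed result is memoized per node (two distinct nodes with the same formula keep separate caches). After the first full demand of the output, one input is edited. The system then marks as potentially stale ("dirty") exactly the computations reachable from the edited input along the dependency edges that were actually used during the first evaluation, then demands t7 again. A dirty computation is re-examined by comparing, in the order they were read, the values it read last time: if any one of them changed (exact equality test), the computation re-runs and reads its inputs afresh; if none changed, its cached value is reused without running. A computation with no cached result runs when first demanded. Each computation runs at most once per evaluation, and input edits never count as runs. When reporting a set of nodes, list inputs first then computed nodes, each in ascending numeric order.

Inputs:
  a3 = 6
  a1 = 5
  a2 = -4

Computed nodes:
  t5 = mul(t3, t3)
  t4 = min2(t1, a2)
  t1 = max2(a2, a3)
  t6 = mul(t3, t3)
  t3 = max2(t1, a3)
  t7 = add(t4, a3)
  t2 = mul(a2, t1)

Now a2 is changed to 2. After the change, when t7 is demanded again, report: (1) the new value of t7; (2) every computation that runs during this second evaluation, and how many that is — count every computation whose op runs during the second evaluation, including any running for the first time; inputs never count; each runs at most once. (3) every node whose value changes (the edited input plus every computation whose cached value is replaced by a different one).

Demanding t7 again yields 8.
3 computations run: t1, t4, t7.
The nodes whose values change: a2, t4, t7.

First demand of the output computes:
  t1 = max2(-4, 6) = 6
  t4 = min2(6, -4) = -4
  t7 = add(-4, 6) = 2

After the edit, cleaning proceeds:
  t1: a read changed (a2 -4->2) — executes, giving 6 — identical to its old value.
  t4: a read changed (a2 -4->2) — executes, giving 2.
  t7: a read changed (t4 -4->2) — executes, giving 8.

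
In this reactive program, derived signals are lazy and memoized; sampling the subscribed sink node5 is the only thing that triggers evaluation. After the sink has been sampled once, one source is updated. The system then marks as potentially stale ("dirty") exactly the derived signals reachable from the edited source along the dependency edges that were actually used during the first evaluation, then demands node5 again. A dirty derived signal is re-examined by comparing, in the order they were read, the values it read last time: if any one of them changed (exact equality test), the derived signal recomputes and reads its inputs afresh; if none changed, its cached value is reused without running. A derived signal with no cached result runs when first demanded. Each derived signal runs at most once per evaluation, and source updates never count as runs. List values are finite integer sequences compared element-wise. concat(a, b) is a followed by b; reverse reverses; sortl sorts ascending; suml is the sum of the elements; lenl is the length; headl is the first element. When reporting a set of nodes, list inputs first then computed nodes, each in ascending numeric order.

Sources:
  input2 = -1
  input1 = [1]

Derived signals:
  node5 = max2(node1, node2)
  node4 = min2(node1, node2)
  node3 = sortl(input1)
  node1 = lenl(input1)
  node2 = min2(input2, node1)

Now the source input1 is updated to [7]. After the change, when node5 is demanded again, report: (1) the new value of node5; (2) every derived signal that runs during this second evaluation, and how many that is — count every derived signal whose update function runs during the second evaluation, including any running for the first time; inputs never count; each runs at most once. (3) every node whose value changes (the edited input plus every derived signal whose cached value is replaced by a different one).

Demanding node5 again yields 1.
1 derived signals run: node1.
The nodes whose values change: input1.
Note the absorption at node1: it re-runs yet its value is the same, leaving the output's value untouched.

First demand of the output computes:
  node1 = lenl([1]) = 1
  node2 = min2(-1, 1) = -1
  node5 = max2(1, -1) = 1

After the edit, cleaning proceeds:
  node1: a read changed (input1 [1]->[7]) — executes, giving 1 — identical to its old value.
  node2: dirty, but its reads are unchanged (input2 unchanged, node1 unchanged); cached -1 stands.
  node5: dirty, but its reads are unchanged (node1 unchanged, node2 unchanged); cached 1 stands.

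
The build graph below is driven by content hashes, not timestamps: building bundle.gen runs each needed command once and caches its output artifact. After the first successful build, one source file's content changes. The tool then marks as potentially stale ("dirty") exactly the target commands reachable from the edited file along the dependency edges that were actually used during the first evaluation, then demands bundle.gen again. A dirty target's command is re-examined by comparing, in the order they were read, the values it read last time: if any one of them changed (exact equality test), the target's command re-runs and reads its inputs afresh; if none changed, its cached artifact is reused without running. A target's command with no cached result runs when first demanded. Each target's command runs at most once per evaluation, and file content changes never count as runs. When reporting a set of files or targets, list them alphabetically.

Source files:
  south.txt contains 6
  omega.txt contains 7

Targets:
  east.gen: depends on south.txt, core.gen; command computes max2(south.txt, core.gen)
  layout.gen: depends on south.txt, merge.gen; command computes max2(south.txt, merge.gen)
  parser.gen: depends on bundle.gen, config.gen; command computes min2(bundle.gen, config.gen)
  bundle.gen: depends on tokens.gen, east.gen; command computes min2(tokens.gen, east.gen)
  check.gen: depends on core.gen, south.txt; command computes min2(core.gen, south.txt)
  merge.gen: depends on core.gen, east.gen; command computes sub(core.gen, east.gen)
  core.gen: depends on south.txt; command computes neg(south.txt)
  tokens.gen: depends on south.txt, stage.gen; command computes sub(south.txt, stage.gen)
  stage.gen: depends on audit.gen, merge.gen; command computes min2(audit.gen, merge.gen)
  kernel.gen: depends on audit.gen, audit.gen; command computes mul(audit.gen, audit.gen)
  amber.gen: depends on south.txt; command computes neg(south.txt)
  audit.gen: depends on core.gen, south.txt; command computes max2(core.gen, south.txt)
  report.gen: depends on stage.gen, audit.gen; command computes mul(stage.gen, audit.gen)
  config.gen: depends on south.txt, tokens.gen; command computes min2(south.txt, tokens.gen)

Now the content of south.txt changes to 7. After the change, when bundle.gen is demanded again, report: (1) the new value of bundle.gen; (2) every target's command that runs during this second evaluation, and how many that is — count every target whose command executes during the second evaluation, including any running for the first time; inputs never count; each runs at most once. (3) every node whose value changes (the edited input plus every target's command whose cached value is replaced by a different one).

bundle.gen now evaluates to 7.
Run set: audit.gen, bundle.gen, core.gen, east.gen, merge.gen, stage.gen, tokens.gen (7 run).
Changed values: audit.gen, bundle.gen, core.gen, east.gen, merge.gen, south.txt, stage.gen, tokens.gen.

Initial pass — values computed on the first demand:
  core.gen = neg(6) = -6
  audit.gen = max2(-6, 6) = 6
  east.gen = max2(6, -6) = 6
  merge.gen = sub(-6, 6) = -12
  stage.gen = min2(6, -12) = -12
  tokens.gen = sub(6, -12) = 18
  bundle.gen = min2(18, 6) = 6

Second demand — change propagation:
  core.gen: re-runs because south.txt 6->7; new result -7.
  audit.gen: re-runs because core.gen -6->-7; south.txt 6->7; new result 7.
  east.gen: re-runs because south.txt 6->7; core.gen -6->-7; new result 7.
  merge.gen: re-runs because core.gen -6->-7; east.gen 6->7; new result -14.
  stage.gen: re-runs because audit.gen 6->7; merge.gen -12->-14; new result -14.
  tokens.gen: re-runs because south.txt 6->7; stage.gen -12->-14; new result 21.
  bundle.gen: re-runs because tokens.gen 18->21; east.gen 6->7; new result 7.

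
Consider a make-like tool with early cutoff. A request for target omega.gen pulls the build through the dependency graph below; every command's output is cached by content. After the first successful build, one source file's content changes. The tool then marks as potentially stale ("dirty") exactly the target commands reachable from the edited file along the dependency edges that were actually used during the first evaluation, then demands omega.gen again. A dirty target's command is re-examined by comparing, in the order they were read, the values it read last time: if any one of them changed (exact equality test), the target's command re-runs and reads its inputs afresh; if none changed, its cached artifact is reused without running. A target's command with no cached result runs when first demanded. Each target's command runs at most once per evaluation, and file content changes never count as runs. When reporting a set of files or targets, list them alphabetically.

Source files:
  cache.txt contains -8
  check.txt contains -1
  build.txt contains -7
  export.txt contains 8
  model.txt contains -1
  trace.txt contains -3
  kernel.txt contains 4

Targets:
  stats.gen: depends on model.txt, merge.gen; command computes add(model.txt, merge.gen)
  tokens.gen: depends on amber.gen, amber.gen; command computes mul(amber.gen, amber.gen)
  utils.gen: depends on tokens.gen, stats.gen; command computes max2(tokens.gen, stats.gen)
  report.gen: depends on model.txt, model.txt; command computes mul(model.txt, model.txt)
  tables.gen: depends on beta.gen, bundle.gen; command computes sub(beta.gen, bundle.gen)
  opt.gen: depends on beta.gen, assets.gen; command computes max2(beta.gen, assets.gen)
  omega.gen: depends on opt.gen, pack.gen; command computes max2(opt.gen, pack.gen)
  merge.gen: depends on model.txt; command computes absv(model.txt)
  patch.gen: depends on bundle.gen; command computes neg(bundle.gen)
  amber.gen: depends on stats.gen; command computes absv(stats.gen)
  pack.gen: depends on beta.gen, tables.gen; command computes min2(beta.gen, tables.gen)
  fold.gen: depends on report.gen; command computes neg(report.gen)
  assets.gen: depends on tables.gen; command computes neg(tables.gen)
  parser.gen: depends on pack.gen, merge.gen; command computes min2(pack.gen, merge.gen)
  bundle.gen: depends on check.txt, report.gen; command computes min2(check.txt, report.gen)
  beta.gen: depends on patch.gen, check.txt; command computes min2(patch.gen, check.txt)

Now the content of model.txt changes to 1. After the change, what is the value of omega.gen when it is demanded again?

Demanding omega.gen again yields 0.
Note the absorption at report.gen: it re-runs yet its value is the same, leaving the output's value untouched.

First demand of the output computes:
  report.gen = mul(-1, -1) = 1
  bundle.gen = min2(-1, 1) = -1
  patch.gen = neg(-1) = 1
  beta.gen = min2(1, -1) = -1
  tables.gen = sub(-1, -1) = 0
  assets.gen = neg(0) = 0
  opt.gen = max2(-1, 0) = 0
  pack.gen = min2(-1, 0) = -1
  omega.gen = max2(0, -1) = 0

After the edit, cleaning proceeds:
  report.gen: a read changed (model.txt -1->1; model.txt -1->1) — executes, giving 1 — identical to its old value.
  bundle.gen: dirty, but its reads are unchanged (check.txt unchanged, report.gen unchanged); cached -1 stands.
  patch.gen: dirty, but its reads are unchanged (bundle.gen unchanged); cached 1 stands.
  beta.gen: dirty, but its reads are unchanged (patch.gen unchanged, check.txt unchanged); cached -1 stands.
  tables.gen: dirty, but its reads are unchanged (beta.gen unchanged, bundle.gen unchanged); cached 0 stands.
  assets.gen: dirty, but its reads are unchanged (tables.gen unchanged); cached 0 stands.
  opt.gen: dirty, but its reads are unchanged (beta.gen unchanged, assets.gen unchanged); cached 0 stands.
  pack.gen: dirty, but its reads are unchanged (beta.gen unchanged, tables.gen unchanged); cached -1 stands.
  omega.gen: dirty, but its reads are unchanged (opt.gen unchanged, pack.gen unchanged); cached 0 stands.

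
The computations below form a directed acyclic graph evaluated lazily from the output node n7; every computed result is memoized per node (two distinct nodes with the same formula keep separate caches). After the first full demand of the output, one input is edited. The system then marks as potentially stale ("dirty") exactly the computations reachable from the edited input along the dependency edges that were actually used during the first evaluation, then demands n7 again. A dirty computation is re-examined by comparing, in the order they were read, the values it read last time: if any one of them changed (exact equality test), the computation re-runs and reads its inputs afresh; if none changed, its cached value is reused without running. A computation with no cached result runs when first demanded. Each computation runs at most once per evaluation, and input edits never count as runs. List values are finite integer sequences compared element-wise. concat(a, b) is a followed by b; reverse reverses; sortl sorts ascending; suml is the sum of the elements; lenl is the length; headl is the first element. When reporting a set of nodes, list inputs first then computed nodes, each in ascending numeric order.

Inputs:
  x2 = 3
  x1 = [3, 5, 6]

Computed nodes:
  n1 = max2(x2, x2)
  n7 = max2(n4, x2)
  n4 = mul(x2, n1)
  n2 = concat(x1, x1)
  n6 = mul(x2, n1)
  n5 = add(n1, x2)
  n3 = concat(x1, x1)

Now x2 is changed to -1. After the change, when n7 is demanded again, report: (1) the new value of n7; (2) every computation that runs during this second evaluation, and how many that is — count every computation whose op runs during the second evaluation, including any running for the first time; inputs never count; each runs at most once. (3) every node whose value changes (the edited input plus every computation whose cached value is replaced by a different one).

First demand of the output computes:
  n1 = max2(3, 3) = 3
  n4 = mul(3, 3) = 9
  n7 = max2(9, 3) = 9

After the edit, cleaning proceeds:
  n1: a read changed (x2 3->-1; x2 3->-1) — executes, giving -1.
  n4: a read changed (x2 3->-1; n1 3->-1) — executes, giving 1.
  n7: a read changed (n4 9->1; x2 3->-1) — executes, giving 1.

Demanding n7 again yields 1.
3 computations run: n1, n4, n7.
The nodes whose values change: x2, n1, n4, n7.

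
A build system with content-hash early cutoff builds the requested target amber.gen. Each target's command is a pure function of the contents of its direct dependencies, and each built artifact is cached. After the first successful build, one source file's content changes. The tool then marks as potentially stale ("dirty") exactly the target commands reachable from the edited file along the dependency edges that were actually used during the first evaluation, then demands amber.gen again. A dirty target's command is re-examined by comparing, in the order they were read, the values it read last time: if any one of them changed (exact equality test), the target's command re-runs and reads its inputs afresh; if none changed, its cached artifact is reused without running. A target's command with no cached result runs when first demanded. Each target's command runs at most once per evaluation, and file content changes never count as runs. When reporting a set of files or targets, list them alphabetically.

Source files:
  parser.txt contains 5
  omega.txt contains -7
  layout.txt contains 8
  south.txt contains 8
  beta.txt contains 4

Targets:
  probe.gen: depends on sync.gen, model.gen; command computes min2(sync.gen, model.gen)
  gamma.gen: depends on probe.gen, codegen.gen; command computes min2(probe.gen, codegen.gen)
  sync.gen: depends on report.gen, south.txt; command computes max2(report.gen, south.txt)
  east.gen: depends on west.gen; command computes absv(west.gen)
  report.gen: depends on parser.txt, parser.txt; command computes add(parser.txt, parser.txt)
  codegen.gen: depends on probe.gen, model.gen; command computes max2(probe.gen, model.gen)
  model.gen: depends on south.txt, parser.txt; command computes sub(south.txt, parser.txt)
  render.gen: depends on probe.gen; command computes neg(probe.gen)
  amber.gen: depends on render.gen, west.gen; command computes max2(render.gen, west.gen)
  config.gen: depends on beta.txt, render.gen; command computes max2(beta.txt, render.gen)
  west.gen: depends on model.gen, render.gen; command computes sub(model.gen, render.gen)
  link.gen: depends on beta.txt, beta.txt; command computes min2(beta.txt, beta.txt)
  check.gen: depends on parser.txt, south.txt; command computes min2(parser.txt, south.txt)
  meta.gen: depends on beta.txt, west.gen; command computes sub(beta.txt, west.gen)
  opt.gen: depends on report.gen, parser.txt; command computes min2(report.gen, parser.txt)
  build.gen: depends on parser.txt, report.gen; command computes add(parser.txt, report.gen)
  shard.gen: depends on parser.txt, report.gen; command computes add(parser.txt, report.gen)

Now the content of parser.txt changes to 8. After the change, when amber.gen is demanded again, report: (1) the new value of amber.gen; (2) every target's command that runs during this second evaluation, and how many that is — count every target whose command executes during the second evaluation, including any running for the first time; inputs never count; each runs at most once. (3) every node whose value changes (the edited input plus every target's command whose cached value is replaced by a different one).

First evaluation (everything demanded from the output):
  model.gen = sub(8, 5) = 3
  report.gen = add(5, 5) = 10
  sync.gen = max2(10, 8) = 10
  probe.gen = min2(10, 3) = 3
  render.gen = neg(3) = -3
  west.gen = sub(3, -3) = 6
  amber.gen = max2(-3, 6) = 6

Propagation after the edit:
  model.gen: runs — parser.txt 5->8; result 0.
  report.gen: runs — parser.txt 5->8; parser.txt 5->8; result 16.
  sync.gen: runs — report.gen 10->16; result 16.
  probe.gen: runs — sync.gen 10->16; model.gen 3->0; result 0.
  render.gen: runs — probe.gen 3->0; result 0.
  west.gen: runs — model.gen 3->0; render.gen -3->0; result 0.
  amber.gen: runs — render.gen -3->0; west.gen 6->0; result 0.

New value of amber.gen: 0.
Target commands that run: amber.gen, model.gen, probe.gen, render.gen, report.gen, sync.gen, west.gen — 7 in total.
Values that change: amber.gen, model.gen, parser.txt, probe.gen, render.gen, report.gen, sync.gen, west.gen.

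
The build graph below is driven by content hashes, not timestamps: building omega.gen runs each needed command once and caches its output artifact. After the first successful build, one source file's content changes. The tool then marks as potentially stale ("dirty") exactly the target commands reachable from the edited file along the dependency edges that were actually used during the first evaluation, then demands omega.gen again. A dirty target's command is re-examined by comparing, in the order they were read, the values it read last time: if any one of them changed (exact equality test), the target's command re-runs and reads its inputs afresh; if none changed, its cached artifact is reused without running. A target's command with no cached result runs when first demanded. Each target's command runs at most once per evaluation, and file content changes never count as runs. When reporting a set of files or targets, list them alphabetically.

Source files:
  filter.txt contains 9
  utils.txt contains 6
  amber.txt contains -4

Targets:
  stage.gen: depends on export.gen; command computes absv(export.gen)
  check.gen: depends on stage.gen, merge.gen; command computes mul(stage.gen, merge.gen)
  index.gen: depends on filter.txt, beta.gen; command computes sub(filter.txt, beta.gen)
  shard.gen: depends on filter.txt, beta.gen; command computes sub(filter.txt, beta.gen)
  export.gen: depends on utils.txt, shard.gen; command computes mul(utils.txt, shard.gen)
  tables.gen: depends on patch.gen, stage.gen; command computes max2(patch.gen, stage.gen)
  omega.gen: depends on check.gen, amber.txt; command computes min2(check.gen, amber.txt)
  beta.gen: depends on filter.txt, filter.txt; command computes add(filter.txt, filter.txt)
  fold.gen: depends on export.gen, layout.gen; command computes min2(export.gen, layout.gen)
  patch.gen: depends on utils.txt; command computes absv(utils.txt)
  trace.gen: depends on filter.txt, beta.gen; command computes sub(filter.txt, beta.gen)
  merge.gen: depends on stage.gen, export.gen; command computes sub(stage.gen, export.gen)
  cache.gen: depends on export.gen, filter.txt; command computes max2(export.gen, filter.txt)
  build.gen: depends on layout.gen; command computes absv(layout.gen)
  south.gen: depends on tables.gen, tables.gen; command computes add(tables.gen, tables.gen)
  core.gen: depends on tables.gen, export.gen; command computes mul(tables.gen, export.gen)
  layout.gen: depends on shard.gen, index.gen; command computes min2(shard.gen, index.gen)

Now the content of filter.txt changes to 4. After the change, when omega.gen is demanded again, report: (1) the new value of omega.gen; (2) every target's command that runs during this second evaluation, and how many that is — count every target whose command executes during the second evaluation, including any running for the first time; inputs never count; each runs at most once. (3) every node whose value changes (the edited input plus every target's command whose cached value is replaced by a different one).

omega.gen now evaluates to -4.
Run set: beta.gen, check.gen, export.gen, merge.gen, omega.gen, shard.gen, stage.gen (7 run).
Changed values: beta.gen, check.gen, export.gen, filter.txt, merge.gen, shard.gen, stage.gen.

Initial pass — values computed on the first demand:
  beta.gen = add(9, 9) = 18
  shard.gen = sub(9, 18) = -9
  export.gen = mul(6, -9) = -54
  stage.gen = absv(-54) = 54
  merge.gen = sub(54, -54) = 108
  check.gen = mul(54, 108) = 5832
  omega.gen = min2(5832, -4) = -4

Second demand — change propagation:
  beta.gen: re-runs because filter.txt 9->4; filter.txt 9->4; new result 8.
  shard.gen: re-runs because filter.txt 9->4; beta.gen 18->8; new result -4.
  export.gen: re-runs because shard.gen -9->-4; new result -24.
  stage.gen: re-runs because export.gen -54->-24; new result 24.
  merge.gen: re-runs because stage.gen 54->24; export.gen -54->-24; new result 48.
  check.gen: re-runs because stage.gen 54->24; merge.gen 108->48; new result 1152.
  omega.gen: re-runs because check.gen 5832->1152; new result -4 (unchanged).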